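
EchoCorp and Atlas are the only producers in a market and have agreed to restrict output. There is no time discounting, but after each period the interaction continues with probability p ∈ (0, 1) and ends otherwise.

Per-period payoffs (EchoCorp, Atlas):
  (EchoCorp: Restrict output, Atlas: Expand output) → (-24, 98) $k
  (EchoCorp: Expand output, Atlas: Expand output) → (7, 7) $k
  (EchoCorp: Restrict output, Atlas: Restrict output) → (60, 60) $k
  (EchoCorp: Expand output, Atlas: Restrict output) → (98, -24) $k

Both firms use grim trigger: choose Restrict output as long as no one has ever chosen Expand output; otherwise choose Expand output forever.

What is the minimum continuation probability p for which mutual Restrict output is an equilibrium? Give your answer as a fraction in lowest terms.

Expected cooperation value is 60 + p·60 + p²·60 + … = 60/(1−p); deviation gives 98 + p·7/(1−p).
60 ≥ 98(1−p) + 7p ⇒ 91p ≥ 38 ⇒ p ≥ 38/91.

38/91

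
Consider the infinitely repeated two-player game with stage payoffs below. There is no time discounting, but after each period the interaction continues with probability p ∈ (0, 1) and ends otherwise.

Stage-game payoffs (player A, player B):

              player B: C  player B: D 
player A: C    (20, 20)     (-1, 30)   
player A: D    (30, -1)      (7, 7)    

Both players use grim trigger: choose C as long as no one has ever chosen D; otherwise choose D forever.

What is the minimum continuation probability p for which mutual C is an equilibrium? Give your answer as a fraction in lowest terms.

10/23

With no time discounting, the continuation probability p plays the role of the discount factor.
Grim-trigger IC: 20/(1−p) ≥ 30 + 7p/(1−p) ⇒ p ≥ (30−20)/(30−7) = 10/23.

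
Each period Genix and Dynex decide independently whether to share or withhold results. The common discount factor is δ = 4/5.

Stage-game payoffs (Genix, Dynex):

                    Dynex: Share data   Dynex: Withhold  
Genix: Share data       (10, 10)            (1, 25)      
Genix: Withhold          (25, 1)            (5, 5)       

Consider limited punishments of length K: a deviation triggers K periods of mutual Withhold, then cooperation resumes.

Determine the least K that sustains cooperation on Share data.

IC: δ(1−δ^K)/(1−δ) ≥ (25−10)/(10−5) = 3.
With δ = 4/5: need 1 − δ^K ≥ 3·(1−4/5)/(4/5), i.e. δ^K ≤ 0.2500.
Since (4/5)^6 = 0.2621 and (4/5)^7 = 0.2097, the smallest such K is 7.

7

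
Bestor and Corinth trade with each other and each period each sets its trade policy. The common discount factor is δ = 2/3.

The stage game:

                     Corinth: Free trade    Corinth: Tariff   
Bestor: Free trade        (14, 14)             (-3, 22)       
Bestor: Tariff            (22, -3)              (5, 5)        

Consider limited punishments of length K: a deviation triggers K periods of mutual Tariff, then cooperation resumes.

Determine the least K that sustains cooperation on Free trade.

2

No profitable deviation requires (14−5)(δ+…+δ^K) ≥ 22−14, i.e. δ+…+δ^K ≥ 8/9 ≈ 0.8889.
With δ = 2/3, the partial sums are K=1: 0.6667, K=2: 1.1111.
K = 2 is the first length at which the sum reaches 0.8889.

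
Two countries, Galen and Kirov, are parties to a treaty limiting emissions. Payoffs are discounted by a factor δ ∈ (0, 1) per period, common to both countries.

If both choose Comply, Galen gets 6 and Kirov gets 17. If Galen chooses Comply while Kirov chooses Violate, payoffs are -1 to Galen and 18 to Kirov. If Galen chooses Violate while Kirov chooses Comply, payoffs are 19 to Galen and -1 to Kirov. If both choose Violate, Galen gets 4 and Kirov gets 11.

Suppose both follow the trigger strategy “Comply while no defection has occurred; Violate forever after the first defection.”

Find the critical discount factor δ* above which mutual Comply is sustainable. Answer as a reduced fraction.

13/15

Galen: cooperation gives 6 each period; deviation gives 19 once then 4 forever.
  6/(1−δ) ≥ 19 + 4δ/(1−δ) ⇒ δ ≥ 13/15.
Kirov: cooperation gives 17 each period; deviation gives 18 once then 11 forever.
  δ ≥ 1/7.
Both must hold, so the binding constraint is Galen's: δ ≥ 13/15.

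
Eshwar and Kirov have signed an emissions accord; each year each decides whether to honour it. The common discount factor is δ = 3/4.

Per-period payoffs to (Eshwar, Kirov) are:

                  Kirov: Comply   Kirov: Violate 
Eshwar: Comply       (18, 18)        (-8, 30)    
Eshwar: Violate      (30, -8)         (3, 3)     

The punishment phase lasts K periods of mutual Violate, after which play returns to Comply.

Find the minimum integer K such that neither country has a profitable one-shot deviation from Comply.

Need Σ_{k=1}^{K} δ^k ≥ (30−18)/(18−3) = 0.8000 at δ = 3/4.
At K = 1 the sum is 0.7500 < 0.8000; at K = 2 it is 1.3125 ≥ 0.8000.
So the minimum punishment length is K = 2.

2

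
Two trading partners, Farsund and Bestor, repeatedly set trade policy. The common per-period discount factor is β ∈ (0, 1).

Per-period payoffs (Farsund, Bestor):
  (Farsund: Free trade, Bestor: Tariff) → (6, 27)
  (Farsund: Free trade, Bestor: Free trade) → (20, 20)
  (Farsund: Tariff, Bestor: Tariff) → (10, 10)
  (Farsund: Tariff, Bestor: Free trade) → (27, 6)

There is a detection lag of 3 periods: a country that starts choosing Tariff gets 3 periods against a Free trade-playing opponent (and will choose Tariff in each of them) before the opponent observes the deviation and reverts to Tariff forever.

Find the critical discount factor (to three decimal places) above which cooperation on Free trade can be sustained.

A deviator earns 27 for 3 periods, then 10 forever; cooperating earns 20 forever. Multiplying the IC by (1−β):
20 ≥ 27(1−β^3) + 10β^3, so 17·β^3 ≥ 7 and β^3 ≥ 7/17.
β ≥ (7/17)^(1/3) ≈ 0.744.

0.744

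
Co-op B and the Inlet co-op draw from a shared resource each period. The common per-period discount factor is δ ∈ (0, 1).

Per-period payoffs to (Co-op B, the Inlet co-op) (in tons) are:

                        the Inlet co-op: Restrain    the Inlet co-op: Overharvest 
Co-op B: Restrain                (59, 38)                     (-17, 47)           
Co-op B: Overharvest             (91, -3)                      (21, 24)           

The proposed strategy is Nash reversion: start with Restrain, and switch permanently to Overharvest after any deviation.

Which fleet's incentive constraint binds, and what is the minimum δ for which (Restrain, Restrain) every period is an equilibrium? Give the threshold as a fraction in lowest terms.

For Co-op B: deviation gain 91−59 = 32, per-period punishment loss 59−21 = 38. IC gives δ ≥ 32/70 = 16/35.
For the Inlet co-op: gain 9, loss 14 per period, so δ ≥ 9/23.
The tighter constraint is Co-op B's, so cooperation needs δ ≥ 16/35.

Co-op B; δ ≥ 16/35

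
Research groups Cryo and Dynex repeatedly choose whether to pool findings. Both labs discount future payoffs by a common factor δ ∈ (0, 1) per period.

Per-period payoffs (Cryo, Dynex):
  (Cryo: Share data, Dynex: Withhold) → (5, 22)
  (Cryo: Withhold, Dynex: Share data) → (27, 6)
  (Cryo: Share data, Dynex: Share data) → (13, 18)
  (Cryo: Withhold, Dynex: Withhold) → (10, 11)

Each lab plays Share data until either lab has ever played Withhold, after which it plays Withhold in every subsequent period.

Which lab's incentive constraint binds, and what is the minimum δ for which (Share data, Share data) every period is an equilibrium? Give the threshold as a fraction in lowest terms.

Cryo; δ ≥ 14/17

Cryo's threshold: (27−13)/(27−10) = 14/17.
Dynex's threshold: (22−18)/(22−11) = 4/11.
14/17 > 4/11, so Cryo binds and δ* = 14/17.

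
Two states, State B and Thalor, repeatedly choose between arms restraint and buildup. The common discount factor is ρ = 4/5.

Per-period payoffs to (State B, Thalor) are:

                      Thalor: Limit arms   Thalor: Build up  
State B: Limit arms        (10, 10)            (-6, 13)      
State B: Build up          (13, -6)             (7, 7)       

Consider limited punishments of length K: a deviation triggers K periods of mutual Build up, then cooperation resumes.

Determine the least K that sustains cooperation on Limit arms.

No profitable deviation requires (10−7)(ρ+…+ρ^K) ≥ 13−10, i.e. ρ+…+ρ^K ≥ 1 ≈ 1.0000.
With ρ = 4/5, the partial sums are K=1: 0.8000, K=2: 1.4400.
K = 2 is the first length at which the sum reaches 1.0000.

2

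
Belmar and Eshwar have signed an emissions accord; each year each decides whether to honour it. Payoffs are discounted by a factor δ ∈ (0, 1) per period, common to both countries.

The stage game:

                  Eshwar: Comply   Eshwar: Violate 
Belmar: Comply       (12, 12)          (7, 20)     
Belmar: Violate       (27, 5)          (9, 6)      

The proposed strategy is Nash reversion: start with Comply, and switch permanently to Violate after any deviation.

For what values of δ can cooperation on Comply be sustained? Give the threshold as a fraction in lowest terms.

5/6

Belmar: cooperation gives 12 each period; deviation gives 27 once then 9 forever.
  12/(1−δ) ≥ 27 + 9δ/(1−δ) ⇒ δ ≥ 15/18 = 5/6.
Eshwar: cooperation gives 12 each period; deviation gives 20 once then 6 forever.
  δ ≥ 8/14 = 4/7.
Both must hold, so the binding constraint is Belmar's: δ ≥ 5/6.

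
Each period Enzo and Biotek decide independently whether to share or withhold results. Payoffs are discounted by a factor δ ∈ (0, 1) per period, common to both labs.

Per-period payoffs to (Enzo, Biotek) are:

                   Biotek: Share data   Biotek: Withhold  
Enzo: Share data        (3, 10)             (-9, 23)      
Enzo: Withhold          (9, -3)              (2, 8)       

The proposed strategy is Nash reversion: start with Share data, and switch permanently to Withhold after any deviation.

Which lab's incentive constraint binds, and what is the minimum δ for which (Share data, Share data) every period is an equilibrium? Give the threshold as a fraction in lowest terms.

Biotek; δ ≥ 13/15

Enzo: cooperation gives 3 each period; deviation gives 9 once then 2 forever.
  3/(1−δ) ≥ 9 + 2δ/(1−δ) ⇒ δ ≥ 6/7.
Biotek: cooperation gives 10 each period; deviation gives 23 once then 8 forever.
  δ ≥ 13/15.
Both must hold, so the binding constraint is Biotek's: δ ≥ 13/15.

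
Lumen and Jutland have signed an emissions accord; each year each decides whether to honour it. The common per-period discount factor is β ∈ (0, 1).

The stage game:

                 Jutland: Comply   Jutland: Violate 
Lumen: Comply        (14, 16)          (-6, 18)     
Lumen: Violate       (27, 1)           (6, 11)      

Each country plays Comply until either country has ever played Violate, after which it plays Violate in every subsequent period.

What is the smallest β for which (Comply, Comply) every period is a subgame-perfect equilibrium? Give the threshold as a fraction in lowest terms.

13/21

For Lumen: deviation gain 27−14 = 13, per-period punishment loss 14−6 = 8. IC gives β ≥ 13/21.
For Jutland: gain 2, loss 5 per period, so β ≥ 2/7.
The tighter constraint is Lumen's, so cooperation needs β ≥ 13/21.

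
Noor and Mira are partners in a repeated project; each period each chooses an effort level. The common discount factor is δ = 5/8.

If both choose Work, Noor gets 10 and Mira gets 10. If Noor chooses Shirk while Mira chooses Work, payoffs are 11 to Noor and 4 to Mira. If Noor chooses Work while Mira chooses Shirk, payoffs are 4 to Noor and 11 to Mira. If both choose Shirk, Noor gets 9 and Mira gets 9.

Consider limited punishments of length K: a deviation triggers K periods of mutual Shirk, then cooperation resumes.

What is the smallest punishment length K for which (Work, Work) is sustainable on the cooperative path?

Need Σ_{k=1}^{K} δ^k ≥ (11−10)/(10−9) = 1.0000 at δ = 5/8.
At K = 1 the sum is 0.6250 < 1.0000; at K = 2 it is 1.0156 ≥ 1.0000.
So the minimum punishment length is K = 2.

2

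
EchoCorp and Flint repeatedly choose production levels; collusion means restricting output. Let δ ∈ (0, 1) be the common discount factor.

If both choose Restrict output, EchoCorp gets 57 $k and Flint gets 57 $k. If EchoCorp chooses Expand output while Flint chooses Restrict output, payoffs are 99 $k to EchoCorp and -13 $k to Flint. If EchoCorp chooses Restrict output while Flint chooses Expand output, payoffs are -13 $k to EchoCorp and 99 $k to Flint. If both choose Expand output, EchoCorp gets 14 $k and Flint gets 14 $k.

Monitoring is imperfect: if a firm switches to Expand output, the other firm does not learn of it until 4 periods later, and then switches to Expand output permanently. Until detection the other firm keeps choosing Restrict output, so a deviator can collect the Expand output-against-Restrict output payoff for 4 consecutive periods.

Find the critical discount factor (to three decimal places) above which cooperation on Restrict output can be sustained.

The best deviation is to choose Expand output for all 4 undetected periods, earning 99 each, then 14 forever once detected.
Deviation value: 99(1−δ^4)/(1−δ) + 14δ^4/(1−δ); cooperation value: 57/(1−δ).
IC: 57 ≥ 99(1−δ^4) + 14δ^4 = 99 − 85δ^4.
So δ^4 ≥ 42/85, giving δ ≥ (42/85)^(1/4) ≈ 0.838.

0.838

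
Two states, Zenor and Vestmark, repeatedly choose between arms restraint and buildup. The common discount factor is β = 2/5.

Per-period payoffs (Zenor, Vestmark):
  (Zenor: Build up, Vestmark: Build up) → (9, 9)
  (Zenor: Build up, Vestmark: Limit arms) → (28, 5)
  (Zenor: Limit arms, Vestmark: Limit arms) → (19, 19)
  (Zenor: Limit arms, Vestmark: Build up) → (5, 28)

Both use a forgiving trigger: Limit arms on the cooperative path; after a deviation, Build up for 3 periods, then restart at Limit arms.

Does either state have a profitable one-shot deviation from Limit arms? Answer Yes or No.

Yes

Comparing payoff streams over the 4 periods until play realigns: cooperate → 19(1+β+…+β^3); deviate → 28 + 9(β+…+β^3).
Cooperation is sustained iff (19−9)(β+…+β^3) ≥ 28−19.
β+…+β^3 = 2/5·(1−(2/5)^3)/(1−2/5) = 0.6240, and (28−19)/(19−9) = 0.9000.
0.6240 < 0.9000, so cooperation is not sustainable.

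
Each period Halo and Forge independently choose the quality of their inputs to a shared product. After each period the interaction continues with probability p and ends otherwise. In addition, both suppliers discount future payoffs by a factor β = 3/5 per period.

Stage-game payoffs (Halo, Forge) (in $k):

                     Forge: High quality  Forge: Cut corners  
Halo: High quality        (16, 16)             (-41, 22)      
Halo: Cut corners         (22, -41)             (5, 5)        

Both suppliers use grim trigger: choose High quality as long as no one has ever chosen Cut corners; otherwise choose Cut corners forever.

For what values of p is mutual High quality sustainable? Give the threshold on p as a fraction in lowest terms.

With continuation probability p and discount β, the effective per-period discount factor is βp.
Grim-trigger IC: βp ≥ (22−16)/(22−5) = 6/17.
So p ≥ (6/17)/(3/5) = 10/17.

10/17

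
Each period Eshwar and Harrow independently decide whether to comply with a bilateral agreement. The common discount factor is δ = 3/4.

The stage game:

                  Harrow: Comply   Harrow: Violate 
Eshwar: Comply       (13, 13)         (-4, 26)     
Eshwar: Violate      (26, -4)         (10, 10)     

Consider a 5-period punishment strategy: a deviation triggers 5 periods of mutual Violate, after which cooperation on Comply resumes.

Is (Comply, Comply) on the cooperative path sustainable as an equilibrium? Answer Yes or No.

No

A one-shot deviation gives 26 now, then 10 for 5 periods, then back to 13.
Gain from deviating: (26−13) today; loss: (13−10) in each of the next 5 periods.
No-deviation condition: (13−10)(δ+…+δ^5) ≥ 26−13, i.e. δ+…+δ^5 ≥ 13/3.
At δ = 3/4: δ+…+δ^5 = 2.2881 < 4.3333.
So cooperation is not sustainable.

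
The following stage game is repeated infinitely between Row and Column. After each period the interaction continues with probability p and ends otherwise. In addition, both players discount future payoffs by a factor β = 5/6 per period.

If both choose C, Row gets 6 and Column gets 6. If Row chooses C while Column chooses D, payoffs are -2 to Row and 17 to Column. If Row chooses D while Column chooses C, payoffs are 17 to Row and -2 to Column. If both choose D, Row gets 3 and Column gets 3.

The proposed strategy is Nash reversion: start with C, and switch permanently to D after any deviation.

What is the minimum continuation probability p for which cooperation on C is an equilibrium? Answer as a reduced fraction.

Expected continuation weight on next period's payoff is β·p = 5/6·p, which plays the role of the discount factor.
Cooperation requires 5/6·p ≥ (17−6)/(17−3) = 11/14, hence p ≥ 33/35.

33/35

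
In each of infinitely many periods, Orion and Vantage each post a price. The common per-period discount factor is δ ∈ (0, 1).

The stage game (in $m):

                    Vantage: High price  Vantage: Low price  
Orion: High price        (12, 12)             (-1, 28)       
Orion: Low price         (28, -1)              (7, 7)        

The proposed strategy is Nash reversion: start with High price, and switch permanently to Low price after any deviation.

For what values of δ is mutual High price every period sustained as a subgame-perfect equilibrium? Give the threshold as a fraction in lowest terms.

16/21

12/(1−δ) ≥ 28 + 7δ/(1−δ)
12 ≥ 28 − 21δ
δ ≥ 16/21.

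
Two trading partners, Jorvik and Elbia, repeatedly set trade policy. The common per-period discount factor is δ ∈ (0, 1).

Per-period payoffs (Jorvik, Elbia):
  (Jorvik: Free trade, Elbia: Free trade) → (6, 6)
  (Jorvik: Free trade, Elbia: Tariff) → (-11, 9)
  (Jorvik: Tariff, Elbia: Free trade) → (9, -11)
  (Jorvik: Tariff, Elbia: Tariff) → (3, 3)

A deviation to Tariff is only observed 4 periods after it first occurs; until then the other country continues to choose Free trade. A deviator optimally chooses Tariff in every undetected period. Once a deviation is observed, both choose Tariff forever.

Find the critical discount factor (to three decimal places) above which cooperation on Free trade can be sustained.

The best deviation is to choose Tariff for all 4 undetected periods, earning 9 each, then 3 forever once detected.
Deviation value: 9(1−δ^4)/(1−δ) + 3δ^4/(1−δ); cooperation value: 6/(1−δ).
IC: 6 ≥ 9(1−δ^4) + 3δ^4 = 9 − 6δ^4.
So δ^4 ≥ 3/6 = 1/2, giving δ ≥ (1/2)^(1/4) ≈ 0.841.

0.841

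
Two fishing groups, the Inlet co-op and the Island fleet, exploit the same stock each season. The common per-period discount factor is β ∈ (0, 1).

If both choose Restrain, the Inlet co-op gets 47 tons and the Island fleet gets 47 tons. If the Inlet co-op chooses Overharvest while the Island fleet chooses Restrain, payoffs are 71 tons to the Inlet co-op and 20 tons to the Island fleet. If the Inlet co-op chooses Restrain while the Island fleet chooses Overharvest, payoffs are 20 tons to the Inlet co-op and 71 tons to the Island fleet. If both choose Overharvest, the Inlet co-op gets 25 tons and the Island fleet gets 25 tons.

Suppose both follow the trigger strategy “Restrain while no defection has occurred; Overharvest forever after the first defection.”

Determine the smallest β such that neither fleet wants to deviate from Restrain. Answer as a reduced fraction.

12/23

47/(1−β) ≥ 71 + 25β/(1−β)
47 ≥ 71 − 46β
β ≥ 24/46 = 12/23.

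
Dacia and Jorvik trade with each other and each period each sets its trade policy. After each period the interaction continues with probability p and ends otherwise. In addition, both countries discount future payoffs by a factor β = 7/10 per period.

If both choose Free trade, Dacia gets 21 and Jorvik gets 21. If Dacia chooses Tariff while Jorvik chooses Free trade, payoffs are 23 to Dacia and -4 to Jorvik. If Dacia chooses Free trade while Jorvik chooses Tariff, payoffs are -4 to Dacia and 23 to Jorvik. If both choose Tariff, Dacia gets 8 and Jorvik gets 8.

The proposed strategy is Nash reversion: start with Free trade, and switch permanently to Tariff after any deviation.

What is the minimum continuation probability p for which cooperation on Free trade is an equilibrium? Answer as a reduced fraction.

Expected continuation weight on next period's payoff is β·p = 7/10·p, which plays the role of the discount factor.
Cooperation requires 7/10·p ≥ (23−21)/(23−8) = 2/15, hence p ≥ 4/21.

4/21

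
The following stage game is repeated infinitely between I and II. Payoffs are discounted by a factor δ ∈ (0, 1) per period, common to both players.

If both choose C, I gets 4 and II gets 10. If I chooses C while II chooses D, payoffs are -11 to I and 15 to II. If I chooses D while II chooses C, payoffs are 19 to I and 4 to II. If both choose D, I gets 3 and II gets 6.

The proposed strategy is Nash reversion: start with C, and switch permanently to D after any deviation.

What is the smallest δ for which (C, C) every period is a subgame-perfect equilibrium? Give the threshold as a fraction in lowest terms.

15/16

I: cooperation gives 4 each period; deviation gives 19 once then 3 forever.
  4/(1−δ) ≥ 19 + 3δ/(1−δ) ⇒ δ ≥ 15/16.
II: cooperation gives 10 each period; deviation gives 15 once then 6 forever.
  δ ≥ 5/9.
Both must hold, so the binding constraint is I's: δ ≥ 15/16.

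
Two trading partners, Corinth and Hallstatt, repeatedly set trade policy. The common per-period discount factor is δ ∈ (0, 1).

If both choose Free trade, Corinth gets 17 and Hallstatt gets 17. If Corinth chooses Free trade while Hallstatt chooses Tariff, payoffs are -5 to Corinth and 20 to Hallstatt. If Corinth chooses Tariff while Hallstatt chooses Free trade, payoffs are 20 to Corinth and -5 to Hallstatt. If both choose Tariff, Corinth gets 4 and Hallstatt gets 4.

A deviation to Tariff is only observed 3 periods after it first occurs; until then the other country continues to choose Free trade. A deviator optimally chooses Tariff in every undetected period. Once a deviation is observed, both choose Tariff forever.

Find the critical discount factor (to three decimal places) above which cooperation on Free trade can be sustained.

0.572

A deviator earns 20 for 3 periods, then 4 forever; cooperating earns 17 forever. Multiplying the IC by (1−δ):
17 ≥ 20(1−δ^3) + 4δ^3, so 16·δ^3 ≥ 3 and δ^3 ≥ 3/16.
δ ≥ (3/16)^(1/3) ≈ 0.572.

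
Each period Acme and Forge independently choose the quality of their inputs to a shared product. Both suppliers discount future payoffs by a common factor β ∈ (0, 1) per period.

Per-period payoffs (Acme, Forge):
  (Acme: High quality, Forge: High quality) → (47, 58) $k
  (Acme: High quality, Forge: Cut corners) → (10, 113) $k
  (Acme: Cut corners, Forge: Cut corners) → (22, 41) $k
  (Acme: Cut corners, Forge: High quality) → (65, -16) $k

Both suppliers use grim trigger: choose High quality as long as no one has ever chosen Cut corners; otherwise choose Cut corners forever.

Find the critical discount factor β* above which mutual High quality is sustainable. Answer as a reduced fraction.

55/72

Acme's threshold: (65−47)/(65−22) = 18/43.
Forge's threshold: (113−58)/(113−41) = 55/72.
18/43 < 55/72, so Forge binds and β* = 55/72.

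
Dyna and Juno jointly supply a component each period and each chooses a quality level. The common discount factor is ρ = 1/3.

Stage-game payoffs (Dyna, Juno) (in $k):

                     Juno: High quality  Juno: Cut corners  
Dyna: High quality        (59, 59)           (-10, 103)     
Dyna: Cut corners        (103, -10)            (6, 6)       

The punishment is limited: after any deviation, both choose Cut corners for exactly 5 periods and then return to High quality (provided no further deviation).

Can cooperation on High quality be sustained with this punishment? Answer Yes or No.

IC: ρ+…+ρ^5 ≥ (103−59)/(59−6) = 44/53.
At ρ = 1/3: partial sum = 0.4979 < 0.8302. Cooperation not sustainable.

No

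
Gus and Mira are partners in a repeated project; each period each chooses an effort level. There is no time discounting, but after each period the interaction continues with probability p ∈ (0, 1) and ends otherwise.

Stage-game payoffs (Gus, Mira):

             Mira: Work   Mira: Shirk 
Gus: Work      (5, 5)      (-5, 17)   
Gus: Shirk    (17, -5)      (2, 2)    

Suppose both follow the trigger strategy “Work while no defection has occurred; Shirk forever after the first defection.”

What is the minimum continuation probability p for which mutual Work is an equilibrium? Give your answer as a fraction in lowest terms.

4/5

Expected cooperation value is 5 + p·5 + p²·5 + … = 5/(1−p); deviation gives 17 + p·2/(1−p).
5 ≥ 17(1−p) + 2p ⇒ 15p ≥ 12 ⇒ p ≥ 12/15 = 4/5.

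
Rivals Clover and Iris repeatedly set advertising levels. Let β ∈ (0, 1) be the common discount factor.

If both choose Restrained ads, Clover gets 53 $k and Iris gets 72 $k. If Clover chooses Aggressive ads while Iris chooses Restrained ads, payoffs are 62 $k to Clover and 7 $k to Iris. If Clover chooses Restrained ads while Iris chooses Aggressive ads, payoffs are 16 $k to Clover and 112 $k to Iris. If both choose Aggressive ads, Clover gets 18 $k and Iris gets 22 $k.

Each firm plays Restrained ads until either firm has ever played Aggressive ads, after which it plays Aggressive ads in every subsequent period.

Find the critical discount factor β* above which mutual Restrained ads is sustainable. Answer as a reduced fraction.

Clover: cooperation gives 53 each period; deviation gives 62 once then 18 forever.
  53/(1−β) ≥ 62 + 18β/(1−β) ⇒ β ≥ 9/44.
Iris: cooperation gives 72 each period; deviation gives 112 once then 22 forever.
  β ≥ 40/90 = 4/9.
Both must hold, so the binding constraint is Iris's: β ≥ 4/9.

4/9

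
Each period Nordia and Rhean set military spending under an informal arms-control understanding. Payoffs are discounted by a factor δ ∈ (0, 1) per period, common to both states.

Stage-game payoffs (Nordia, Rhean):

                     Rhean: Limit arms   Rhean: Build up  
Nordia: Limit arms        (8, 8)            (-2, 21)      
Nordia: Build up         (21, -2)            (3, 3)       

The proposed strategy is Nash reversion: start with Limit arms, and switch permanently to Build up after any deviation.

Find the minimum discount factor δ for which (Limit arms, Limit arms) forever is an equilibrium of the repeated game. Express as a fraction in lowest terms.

13/18

Cooperation forever yields 8 each period: 8/(1−δ).
Deviating yields 21 once, then 3 forever: 21 + 3δ/(1−δ).
No profitable deviation requires 8/(1−δ) ≥ 21 + 3δ/(1−δ).
Multiplying by (1−δ): 8 ≥ 21(1−δ) + 3δ = 21 − 18δ.
So 18δ ≥ 13, i.e. δ ≥ 13/18.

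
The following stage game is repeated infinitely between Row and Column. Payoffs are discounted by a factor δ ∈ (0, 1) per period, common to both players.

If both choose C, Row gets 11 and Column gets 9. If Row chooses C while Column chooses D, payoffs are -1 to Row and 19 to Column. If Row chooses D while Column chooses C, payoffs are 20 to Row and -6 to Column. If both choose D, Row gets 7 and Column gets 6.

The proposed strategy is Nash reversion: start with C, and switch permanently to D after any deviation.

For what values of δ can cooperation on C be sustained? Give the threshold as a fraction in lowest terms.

Row: cooperation gives 11 each period; deviation gives 20 once then 7 forever.
  11/(1−δ) ≥ 20 + 7δ/(1−δ) ⇒ δ ≥ 9/13.
Column: cooperation gives 9 each period; deviation gives 19 once then 6 forever.
  δ ≥ 10/13.
Both must hold, so the binding constraint is Column's: δ ≥ 10/13.

10/13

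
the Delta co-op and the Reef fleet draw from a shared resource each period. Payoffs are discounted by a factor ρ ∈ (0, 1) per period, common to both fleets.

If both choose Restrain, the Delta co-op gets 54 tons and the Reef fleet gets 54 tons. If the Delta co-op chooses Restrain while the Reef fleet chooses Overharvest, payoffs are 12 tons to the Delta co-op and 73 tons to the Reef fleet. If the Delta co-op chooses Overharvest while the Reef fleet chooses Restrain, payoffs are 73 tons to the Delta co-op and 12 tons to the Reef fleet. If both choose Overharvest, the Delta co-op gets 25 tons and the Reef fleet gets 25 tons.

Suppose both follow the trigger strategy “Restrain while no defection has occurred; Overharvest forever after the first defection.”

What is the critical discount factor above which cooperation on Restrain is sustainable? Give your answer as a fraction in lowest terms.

One-period gain from deviating is 73 − 54 = 19. The loss is 54 − 25 = 29 in every subsequent period, with present value 29·ρ/(1−ρ).
Deviation is unprofitable when 29·ρ/(1−ρ) ≥ 19, i.e. ρ/(1−ρ) ≥ 19/29.
Equivalently ρ ≥ 19/(19+29) = 19/48.

19/48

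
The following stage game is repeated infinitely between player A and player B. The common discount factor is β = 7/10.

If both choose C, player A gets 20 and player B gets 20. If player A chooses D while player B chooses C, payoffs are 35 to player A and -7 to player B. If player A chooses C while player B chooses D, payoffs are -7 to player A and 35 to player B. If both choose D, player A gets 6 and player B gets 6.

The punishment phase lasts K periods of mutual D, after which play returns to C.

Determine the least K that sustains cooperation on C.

IC: β(1−β^K)/(1−β) ≥ (35−20)/(20−6) = 15/14.
With β = 7/10: need 1 − β^K ≥ 15/14·(1−7/10)/(7/10), i.e. β^K ≤ 0.5408.
Since (7/10)^1 = 0.7000 and (7/10)^2 = 0.4900, the smallest such K is 2.

2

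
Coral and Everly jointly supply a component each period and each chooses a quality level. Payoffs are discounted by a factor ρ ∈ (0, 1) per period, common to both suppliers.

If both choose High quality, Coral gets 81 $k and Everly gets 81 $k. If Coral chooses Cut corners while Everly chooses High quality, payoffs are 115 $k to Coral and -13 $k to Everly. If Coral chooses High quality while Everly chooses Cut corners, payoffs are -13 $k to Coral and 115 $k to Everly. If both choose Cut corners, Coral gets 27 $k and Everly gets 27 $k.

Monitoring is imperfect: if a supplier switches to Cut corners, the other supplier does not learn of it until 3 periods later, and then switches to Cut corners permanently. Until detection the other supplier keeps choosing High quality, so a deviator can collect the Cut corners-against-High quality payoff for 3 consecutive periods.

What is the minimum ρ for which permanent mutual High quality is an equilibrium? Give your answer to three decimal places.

0.728

Deviating for the 3 undetected periods gains 115−81 = 34 per period over cooperation, then loses 81−27 = 54 per period forever once punishment starts.
Gain: 34(1 + ρ + … + ρ^2); loss: 54·ρ^3/(1−ρ).
No profitable deviation ⇔ 34(1−ρ^3) ≤ 54·ρ^3, i.e. ρ^3 ≥ 34/(34+54) = 17/44.
Hence ρ ≥ (17/44)^(1/3) ≈ 0.728.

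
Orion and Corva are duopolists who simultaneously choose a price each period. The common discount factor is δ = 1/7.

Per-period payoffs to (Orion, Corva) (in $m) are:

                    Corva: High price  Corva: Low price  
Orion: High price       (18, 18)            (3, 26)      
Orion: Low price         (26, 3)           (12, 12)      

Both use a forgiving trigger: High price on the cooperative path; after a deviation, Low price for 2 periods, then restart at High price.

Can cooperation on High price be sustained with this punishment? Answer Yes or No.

No

A one-shot deviation gives 26 now, then 12 for 2 periods, then back to 18.
Gain from deviating: (26−18) today; loss: (18−12) in each of the next 2 periods.
No-deviation condition: (18−12)(δ+…+δ^2) ≥ 26−18, i.e. δ+…+δ^2 ≥ 4/3.
At δ = 1/7: δ+…+δ^2 = 0.1633 < 1.3333.
So cooperation is not sustainable.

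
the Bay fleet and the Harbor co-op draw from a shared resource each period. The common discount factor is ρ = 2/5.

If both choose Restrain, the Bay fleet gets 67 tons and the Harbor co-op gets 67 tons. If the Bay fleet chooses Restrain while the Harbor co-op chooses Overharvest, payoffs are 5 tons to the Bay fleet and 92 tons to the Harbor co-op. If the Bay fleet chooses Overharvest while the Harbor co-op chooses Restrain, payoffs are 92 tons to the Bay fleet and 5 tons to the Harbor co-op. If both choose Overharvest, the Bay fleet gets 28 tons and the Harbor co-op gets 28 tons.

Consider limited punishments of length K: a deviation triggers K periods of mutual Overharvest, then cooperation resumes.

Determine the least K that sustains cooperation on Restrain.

4

Need Σ_{k=1}^{K} ρ^k ≥ (92−67)/(67−28) = 0.6410 at ρ = 2/5.
At K = 3 the sum is 0.6240 < 0.6410; at K = 4 it is 0.6496 ≥ 0.6410.
So the minimum punishment length is K = 4.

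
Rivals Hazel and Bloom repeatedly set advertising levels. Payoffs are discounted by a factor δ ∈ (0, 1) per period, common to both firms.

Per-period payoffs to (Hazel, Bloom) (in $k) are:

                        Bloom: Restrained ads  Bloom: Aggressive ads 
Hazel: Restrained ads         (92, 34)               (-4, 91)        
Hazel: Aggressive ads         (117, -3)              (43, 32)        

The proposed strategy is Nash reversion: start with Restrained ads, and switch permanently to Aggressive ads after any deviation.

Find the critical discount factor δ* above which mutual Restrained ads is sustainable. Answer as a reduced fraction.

Hazel: cooperation gives 92 each period; deviation gives 117 once then 43 forever.
  92/(1−δ) ≥ 117 + 43δ/(1−δ) ⇒ δ ≥ 25/74.
Bloom: cooperation gives 34 each period; deviation gives 91 once then 32 forever.
  δ ≥ 57/59.
Both must hold, so the binding constraint is Bloom's: δ ≥ 57/59.

57/59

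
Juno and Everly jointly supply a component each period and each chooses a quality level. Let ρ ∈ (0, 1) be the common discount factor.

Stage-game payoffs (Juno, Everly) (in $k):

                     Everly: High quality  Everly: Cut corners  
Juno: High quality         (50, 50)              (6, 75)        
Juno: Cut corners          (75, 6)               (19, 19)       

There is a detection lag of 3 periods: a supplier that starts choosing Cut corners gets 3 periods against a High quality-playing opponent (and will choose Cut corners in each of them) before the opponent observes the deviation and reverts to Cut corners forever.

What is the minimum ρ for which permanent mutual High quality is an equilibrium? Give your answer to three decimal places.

0.764

A deviator earns 75 for 3 periods, then 19 forever; cooperating earns 50 forever. Multiplying the IC by (1−ρ):
50 ≥ 75(1−ρ^3) + 19ρ^3, so 56·ρ^3 ≥ 25 and ρ^3 ≥ 25/56.
ρ ≥ (25/56)^(1/3) ≈ 0.764.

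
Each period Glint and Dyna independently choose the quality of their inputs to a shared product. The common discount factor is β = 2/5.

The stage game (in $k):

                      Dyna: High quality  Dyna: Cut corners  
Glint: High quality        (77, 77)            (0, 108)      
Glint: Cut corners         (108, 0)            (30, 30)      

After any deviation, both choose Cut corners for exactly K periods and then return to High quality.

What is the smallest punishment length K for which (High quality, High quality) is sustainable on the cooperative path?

5

Need Σ_{k=1}^{K} β^k ≥ (108−77)/(77−30) = 0.6596 at β = 2/5.
At K = 4 the sum is 0.6496 < 0.6596; at K = 5 it is 0.6598 ≥ 0.6596.
So the minimum punishment length is K = 5.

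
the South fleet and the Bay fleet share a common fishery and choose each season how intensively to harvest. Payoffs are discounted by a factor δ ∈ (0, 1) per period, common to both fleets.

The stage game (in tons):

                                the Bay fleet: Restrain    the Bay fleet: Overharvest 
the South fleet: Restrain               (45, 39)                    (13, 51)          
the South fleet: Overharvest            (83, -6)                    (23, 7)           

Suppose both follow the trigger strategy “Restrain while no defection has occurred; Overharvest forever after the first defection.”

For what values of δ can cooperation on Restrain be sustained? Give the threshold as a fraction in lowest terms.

the South fleet: cooperation gives 45 each period; deviation gives 83 once then 23 forever.
  45/(1−δ) ≥ 83 + 23δ/(1−δ) ⇒ δ ≥ 38/60 = 19/30.
the Bay fleet: cooperation gives 39 each period; deviation gives 51 once then 7 forever.
  δ ≥ 12/44 = 3/11.
Both must hold, so the binding constraint is the South fleet's: δ ≥ 19/30.

19/30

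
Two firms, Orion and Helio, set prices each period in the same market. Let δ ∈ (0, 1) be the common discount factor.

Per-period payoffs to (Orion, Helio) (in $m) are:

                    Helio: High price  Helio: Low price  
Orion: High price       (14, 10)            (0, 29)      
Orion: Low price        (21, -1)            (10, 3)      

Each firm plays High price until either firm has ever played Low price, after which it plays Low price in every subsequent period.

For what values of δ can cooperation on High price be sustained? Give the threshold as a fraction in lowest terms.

For Orion: deviation gain 21−14 = 7, per-period punishment loss 14−10 = 4. IC gives δ ≥ 7/11.
For Helio: gain 19, loss 7 per period, so δ ≥ 19/26.
The tighter constraint is Helio's, so cooperation needs δ ≥ 19/26.

19/26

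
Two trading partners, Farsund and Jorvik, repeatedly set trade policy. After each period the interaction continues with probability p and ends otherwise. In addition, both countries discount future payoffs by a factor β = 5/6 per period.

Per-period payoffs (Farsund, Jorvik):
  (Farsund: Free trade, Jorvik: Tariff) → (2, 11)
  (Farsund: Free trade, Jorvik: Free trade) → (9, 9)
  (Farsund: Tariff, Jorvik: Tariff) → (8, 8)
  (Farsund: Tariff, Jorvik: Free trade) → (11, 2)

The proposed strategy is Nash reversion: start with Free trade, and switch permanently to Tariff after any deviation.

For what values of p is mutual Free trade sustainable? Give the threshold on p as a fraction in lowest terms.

With continuation probability p and discount β, the effective per-period discount factor is βp.
Grim-trigger IC: βp ≥ (11−9)/(11−8) = 2/3.
So p ≥ (2/3)/(5/6) = 4/5.

4/5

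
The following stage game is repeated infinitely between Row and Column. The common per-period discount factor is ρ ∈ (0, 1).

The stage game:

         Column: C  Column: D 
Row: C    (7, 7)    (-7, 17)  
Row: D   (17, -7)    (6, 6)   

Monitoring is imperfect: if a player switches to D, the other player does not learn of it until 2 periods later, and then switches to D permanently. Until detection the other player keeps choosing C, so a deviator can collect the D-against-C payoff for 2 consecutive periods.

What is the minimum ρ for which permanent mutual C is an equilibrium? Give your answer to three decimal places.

Deviating for the 2 undetected periods gains 17−7 = 10 per period over cooperation, then loses 7−6 = 1 per period forever once punishment starts.
Gain: 10(1 + ρ + … + ρ^1); loss: 1·ρ^2/(1−ρ).
No profitable deviation ⇔ 10(1−ρ^2) ≤ 1·ρ^2, i.e. ρ^2 ≥ 10/(10+1) = 10/11.
Hence ρ ≥ (10/11)^(1/2) ≈ 0.953.

0.953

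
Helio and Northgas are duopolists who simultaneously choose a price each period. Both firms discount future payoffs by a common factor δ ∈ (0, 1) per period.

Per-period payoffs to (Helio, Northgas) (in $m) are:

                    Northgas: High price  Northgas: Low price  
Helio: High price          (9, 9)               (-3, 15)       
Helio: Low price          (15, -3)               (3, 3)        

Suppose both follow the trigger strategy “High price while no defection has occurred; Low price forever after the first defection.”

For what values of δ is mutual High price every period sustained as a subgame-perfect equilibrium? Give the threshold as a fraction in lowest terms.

9/(1−δ) ≥ 15 + 3δ/(1−δ)
9 ≥ 15 − 12δ
δ ≥ 6/12 = 1/2.

1/2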